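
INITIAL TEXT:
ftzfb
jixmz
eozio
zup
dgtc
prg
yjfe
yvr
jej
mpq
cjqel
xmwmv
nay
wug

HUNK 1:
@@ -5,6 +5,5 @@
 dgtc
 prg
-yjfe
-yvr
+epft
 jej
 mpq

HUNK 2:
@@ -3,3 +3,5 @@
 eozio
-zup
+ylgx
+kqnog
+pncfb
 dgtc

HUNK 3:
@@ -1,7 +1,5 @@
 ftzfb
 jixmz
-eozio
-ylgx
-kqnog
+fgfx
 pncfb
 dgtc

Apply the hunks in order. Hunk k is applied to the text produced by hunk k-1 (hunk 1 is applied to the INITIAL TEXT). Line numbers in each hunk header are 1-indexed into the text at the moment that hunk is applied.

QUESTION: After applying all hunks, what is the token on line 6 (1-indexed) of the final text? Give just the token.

Hunk 1: at line 5 remove [yjfe,yvr] add [epft] -> 13 lines: ftzfb jixmz eozio zup dgtc prg epft jej mpq cjqel xmwmv nay wug
Hunk 2: at line 3 remove [zup] add [ylgx,kqnog,pncfb] -> 15 lines: ftzfb jixmz eozio ylgx kqnog pncfb dgtc prg epft jej mpq cjqel xmwmv nay wug
Hunk 3: at line 1 remove [eozio,ylgx,kqnog] add [fgfx] -> 13 lines: ftzfb jixmz fgfx pncfb dgtc prg epft jej mpq cjqel xmwmv nay wug
Final line 6: prg

Answer: prg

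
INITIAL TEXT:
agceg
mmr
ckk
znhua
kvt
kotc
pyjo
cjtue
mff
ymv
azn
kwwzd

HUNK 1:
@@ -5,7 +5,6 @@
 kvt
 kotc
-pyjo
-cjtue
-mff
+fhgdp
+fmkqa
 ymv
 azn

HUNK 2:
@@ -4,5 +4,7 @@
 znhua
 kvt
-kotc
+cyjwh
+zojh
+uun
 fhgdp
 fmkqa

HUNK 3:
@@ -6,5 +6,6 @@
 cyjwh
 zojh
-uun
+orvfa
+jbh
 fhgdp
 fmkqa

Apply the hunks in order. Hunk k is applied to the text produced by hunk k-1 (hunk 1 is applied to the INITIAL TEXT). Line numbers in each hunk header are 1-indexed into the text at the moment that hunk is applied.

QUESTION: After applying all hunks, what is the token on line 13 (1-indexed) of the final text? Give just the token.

Answer: azn

Derivation:
Hunk 1: at line 5 remove [pyjo,cjtue,mff] add [fhgdp,fmkqa] -> 11 lines: agceg mmr ckk znhua kvt kotc fhgdp fmkqa ymv azn kwwzd
Hunk 2: at line 4 remove [kotc] add [cyjwh,zojh,uun] -> 13 lines: agceg mmr ckk znhua kvt cyjwh zojh uun fhgdp fmkqa ymv azn kwwzd
Hunk 3: at line 6 remove [uun] add [orvfa,jbh] -> 14 lines: agceg mmr ckk znhua kvt cyjwh zojh orvfa jbh fhgdp fmkqa ymv azn kwwzd
Final line 13: azn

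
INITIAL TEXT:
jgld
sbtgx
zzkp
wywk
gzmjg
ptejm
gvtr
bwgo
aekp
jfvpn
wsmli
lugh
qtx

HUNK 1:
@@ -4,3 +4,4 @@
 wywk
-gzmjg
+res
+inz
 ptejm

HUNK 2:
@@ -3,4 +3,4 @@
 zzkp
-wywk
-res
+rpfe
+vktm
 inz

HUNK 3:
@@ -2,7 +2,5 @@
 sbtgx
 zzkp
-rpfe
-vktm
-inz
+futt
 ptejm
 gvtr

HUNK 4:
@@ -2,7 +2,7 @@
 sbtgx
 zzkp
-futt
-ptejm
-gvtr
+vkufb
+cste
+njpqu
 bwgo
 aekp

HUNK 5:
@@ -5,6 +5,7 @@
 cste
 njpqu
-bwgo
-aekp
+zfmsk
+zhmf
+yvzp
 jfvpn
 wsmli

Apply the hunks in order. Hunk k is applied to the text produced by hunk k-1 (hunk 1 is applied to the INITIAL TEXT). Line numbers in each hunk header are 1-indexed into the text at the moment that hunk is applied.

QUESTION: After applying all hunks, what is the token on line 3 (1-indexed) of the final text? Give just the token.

Hunk 1: at line 4 remove [gzmjg] add [res,inz] -> 14 lines: jgld sbtgx zzkp wywk res inz ptejm gvtr bwgo aekp jfvpn wsmli lugh qtx
Hunk 2: at line 3 remove [wywk,res] add [rpfe,vktm] -> 14 lines: jgld sbtgx zzkp rpfe vktm inz ptejm gvtr bwgo aekp jfvpn wsmli lugh qtx
Hunk 3: at line 2 remove [rpfe,vktm,inz] add [futt] -> 12 lines: jgld sbtgx zzkp futt ptejm gvtr bwgo aekp jfvpn wsmli lugh qtx
Hunk 4: at line 2 remove [futt,ptejm,gvtr] add [vkufb,cste,njpqu] -> 12 lines: jgld sbtgx zzkp vkufb cste njpqu bwgo aekp jfvpn wsmli lugh qtx
Hunk 5: at line 5 remove [bwgo,aekp] add [zfmsk,zhmf,yvzp] -> 13 lines: jgld sbtgx zzkp vkufb cste njpqu zfmsk zhmf yvzp jfvpn wsmli lugh qtx
Final line 3: zzkp

Answer: zzkp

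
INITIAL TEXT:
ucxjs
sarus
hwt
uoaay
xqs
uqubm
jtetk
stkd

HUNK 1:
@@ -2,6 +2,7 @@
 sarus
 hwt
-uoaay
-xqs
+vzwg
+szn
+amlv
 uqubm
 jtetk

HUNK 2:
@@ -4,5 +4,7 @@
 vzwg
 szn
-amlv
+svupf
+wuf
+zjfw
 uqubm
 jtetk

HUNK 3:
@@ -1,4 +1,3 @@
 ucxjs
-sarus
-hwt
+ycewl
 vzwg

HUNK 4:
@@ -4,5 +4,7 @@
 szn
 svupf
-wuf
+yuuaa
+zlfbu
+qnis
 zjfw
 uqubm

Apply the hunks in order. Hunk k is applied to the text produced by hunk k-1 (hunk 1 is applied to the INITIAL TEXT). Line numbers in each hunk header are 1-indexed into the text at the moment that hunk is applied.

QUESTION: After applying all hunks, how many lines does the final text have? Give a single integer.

Answer: 12

Derivation:
Hunk 1: at line 2 remove [uoaay,xqs] add [vzwg,szn,amlv] -> 9 lines: ucxjs sarus hwt vzwg szn amlv uqubm jtetk stkd
Hunk 2: at line 4 remove [amlv] add [svupf,wuf,zjfw] -> 11 lines: ucxjs sarus hwt vzwg szn svupf wuf zjfw uqubm jtetk stkd
Hunk 3: at line 1 remove [sarus,hwt] add [ycewl] -> 10 lines: ucxjs ycewl vzwg szn svupf wuf zjfw uqubm jtetk stkd
Hunk 4: at line 4 remove [wuf] add [yuuaa,zlfbu,qnis] -> 12 lines: ucxjs ycewl vzwg szn svupf yuuaa zlfbu qnis zjfw uqubm jtetk stkd
Final line count: 12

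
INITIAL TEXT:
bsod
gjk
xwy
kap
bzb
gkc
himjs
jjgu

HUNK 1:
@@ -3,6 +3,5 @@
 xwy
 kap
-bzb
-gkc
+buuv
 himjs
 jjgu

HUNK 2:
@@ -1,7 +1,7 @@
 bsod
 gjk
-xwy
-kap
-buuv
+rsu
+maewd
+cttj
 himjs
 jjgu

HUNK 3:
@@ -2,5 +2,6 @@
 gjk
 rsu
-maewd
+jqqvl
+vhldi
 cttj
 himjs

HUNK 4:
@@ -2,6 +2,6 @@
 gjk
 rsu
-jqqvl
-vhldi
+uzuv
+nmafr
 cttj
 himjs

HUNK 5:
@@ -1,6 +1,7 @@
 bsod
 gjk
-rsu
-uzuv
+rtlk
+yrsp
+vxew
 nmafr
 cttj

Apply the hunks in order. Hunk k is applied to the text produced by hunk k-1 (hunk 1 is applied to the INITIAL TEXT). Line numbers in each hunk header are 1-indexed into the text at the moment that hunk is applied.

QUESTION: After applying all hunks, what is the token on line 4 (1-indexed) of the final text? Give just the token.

Hunk 1: at line 3 remove [bzb,gkc] add [buuv] -> 7 lines: bsod gjk xwy kap buuv himjs jjgu
Hunk 2: at line 1 remove [xwy,kap,buuv] add [rsu,maewd,cttj] -> 7 lines: bsod gjk rsu maewd cttj himjs jjgu
Hunk 3: at line 2 remove [maewd] add [jqqvl,vhldi] -> 8 lines: bsod gjk rsu jqqvl vhldi cttj himjs jjgu
Hunk 4: at line 2 remove [jqqvl,vhldi] add [uzuv,nmafr] -> 8 lines: bsod gjk rsu uzuv nmafr cttj himjs jjgu
Hunk 5: at line 1 remove [rsu,uzuv] add [rtlk,yrsp,vxew] -> 9 lines: bsod gjk rtlk yrsp vxew nmafr cttj himjs jjgu
Final line 4: yrsp

Answer: yrsp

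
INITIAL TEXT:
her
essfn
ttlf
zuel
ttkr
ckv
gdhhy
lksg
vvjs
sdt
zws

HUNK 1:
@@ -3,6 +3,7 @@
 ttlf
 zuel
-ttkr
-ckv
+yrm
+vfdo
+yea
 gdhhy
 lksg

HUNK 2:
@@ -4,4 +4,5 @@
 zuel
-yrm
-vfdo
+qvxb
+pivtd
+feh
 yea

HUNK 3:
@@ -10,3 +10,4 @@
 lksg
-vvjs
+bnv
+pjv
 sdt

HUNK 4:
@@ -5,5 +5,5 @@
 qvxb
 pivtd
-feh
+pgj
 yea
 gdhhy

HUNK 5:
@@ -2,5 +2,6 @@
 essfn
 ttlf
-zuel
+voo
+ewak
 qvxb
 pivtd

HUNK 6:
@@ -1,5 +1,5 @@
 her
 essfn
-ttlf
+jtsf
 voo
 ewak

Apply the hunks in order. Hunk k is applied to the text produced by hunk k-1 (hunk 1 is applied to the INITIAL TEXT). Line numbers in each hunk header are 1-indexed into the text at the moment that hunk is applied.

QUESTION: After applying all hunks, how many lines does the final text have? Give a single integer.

Hunk 1: at line 3 remove [ttkr,ckv] add [yrm,vfdo,yea] -> 12 lines: her essfn ttlf zuel yrm vfdo yea gdhhy lksg vvjs sdt zws
Hunk 2: at line 4 remove [yrm,vfdo] add [qvxb,pivtd,feh] -> 13 lines: her essfn ttlf zuel qvxb pivtd feh yea gdhhy lksg vvjs sdt zws
Hunk 3: at line 10 remove [vvjs] add [bnv,pjv] -> 14 lines: her essfn ttlf zuel qvxb pivtd feh yea gdhhy lksg bnv pjv sdt zws
Hunk 4: at line 5 remove [feh] add [pgj] -> 14 lines: her essfn ttlf zuel qvxb pivtd pgj yea gdhhy lksg bnv pjv sdt zws
Hunk 5: at line 2 remove [zuel] add [voo,ewak] -> 15 lines: her essfn ttlf voo ewak qvxb pivtd pgj yea gdhhy lksg bnv pjv sdt zws
Hunk 6: at line 1 remove [ttlf] add [jtsf] -> 15 lines: her essfn jtsf voo ewak qvxb pivtd pgj yea gdhhy lksg bnv pjv sdt zws
Final line count: 15

Answer: 15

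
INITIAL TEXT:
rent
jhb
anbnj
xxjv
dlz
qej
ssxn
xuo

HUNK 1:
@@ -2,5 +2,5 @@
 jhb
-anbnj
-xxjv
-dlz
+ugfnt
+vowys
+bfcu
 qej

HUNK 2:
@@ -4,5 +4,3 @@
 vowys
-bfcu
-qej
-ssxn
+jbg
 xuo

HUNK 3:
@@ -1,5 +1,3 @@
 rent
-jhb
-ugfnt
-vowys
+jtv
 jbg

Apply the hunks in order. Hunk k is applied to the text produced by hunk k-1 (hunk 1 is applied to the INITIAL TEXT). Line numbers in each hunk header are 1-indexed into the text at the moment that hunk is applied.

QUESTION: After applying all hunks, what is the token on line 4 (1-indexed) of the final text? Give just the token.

Answer: xuo

Derivation:
Hunk 1: at line 2 remove [anbnj,xxjv,dlz] add [ugfnt,vowys,bfcu] -> 8 lines: rent jhb ugfnt vowys bfcu qej ssxn xuo
Hunk 2: at line 4 remove [bfcu,qej,ssxn] add [jbg] -> 6 lines: rent jhb ugfnt vowys jbg xuo
Hunk 3: at line 1 remove [jhb,ugfnt,vowys] add [jtv] -> 4 lines: rent jtv jbg xuo
Final line 4: xuo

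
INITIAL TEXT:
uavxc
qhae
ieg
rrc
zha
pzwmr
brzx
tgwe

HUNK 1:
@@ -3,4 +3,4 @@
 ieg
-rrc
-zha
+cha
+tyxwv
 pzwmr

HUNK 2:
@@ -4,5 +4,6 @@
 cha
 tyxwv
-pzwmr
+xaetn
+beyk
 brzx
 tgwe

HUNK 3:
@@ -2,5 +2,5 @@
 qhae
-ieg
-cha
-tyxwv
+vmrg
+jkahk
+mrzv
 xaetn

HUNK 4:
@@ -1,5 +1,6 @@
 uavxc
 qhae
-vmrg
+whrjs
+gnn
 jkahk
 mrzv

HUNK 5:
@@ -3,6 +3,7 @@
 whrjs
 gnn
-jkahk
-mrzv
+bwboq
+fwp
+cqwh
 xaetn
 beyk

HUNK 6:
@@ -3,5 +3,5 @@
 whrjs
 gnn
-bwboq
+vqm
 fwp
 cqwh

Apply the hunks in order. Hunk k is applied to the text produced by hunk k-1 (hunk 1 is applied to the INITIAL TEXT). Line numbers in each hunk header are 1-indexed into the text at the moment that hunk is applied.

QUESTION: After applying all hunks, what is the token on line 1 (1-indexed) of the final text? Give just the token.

Hunk 1: at line 3 remove [rrc,zha] add [cha,tyxwv] -> 8 lines: uavxc qhae ieg cha tyxwv pzwmr brzx tgwe
Hunk 2: at line 4 remove [pzwmr] add [xaetn,beyk] -> 9 lines: uavxc qhae ieg cha tyxwv xaetn beyk brzx tgwe
Hunk 3: at line 2 remove [ieg,cha,tyxwv] add [vmrg,jkahk,mrzv] -> 9 lines: uavxc qhae vmrg jkahk mrzv xaetn beyk brzx tgwe
Hunk 4: at line 1 remove [vmrg] add [whrjs,gnn] -> 10 lines: uavxc qhae whrjs gnn jkahk mrzv xaetn beyk brzx tgwe
Hunk 5: at line 3 remove [jkahk,mrzv] add [bwboq,fwp,cqwh] -> 11 lines: uavxc qhae whrjs gnn bwboq fwp cqwh xaetn beyk brzx tgwe
Hunk 6: at line 3 remove [bwboq] add [vqm] -> 11 lines: uavxc qhae whrjs gnn vqm fwp cqwh xaetn beyk brzx tgwe
Final line 1: uavxc

Answer: uavxc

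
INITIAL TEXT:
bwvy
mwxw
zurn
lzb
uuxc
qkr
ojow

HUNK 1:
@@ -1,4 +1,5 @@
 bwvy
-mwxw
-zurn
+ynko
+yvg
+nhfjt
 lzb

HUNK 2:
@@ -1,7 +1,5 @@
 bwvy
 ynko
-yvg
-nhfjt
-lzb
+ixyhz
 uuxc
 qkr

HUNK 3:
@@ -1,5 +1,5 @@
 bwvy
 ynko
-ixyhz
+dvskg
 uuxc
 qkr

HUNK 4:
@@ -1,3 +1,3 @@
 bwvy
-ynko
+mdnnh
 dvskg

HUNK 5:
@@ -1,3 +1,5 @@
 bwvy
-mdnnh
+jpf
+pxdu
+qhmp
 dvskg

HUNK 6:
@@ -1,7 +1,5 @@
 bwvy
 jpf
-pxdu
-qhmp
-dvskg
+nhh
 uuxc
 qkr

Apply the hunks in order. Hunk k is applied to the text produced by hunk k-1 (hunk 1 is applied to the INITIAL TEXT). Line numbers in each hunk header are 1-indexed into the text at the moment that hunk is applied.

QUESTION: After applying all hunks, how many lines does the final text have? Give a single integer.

Hunk 1: at line 1 remove [mwxw,zurn] add [ynko,yvg,nhfjt] -> 8 lines: bwvy ynko yvg nhfjt lzb uuxc qkr ojow
Hunk 2: at line 1 remove [yvg,nhfjt,lzb] add [ixyhz] -> 6 lines: bwvy ynko ixyhz uuxc qkr ojow
Hunk 3: at line 1 remove [ixyhz] add [dvskg] -> 6 lines: bwvy ynko dvskg uuxc qkr ojow
Hunk 4: at line 1 remove [ynko] add [mdnnh] -> 6 lines: bwvy mdnnh dvskg uuxc qkr ojow
Hunk 5: at line 1 remove [mdnnh] add [jpf,pxdu,qhmp] -> 8 lines: bwvy jpf pxdu qhmp dvskg uuxc qkr ojow
Hunk 6: at line 1 remove [pxdu,qhmp,dvskg] add [nhh] -> 6 lines: bwvy jpf nhh uuxc qkr ojow
Final line count: 6

Answer: 6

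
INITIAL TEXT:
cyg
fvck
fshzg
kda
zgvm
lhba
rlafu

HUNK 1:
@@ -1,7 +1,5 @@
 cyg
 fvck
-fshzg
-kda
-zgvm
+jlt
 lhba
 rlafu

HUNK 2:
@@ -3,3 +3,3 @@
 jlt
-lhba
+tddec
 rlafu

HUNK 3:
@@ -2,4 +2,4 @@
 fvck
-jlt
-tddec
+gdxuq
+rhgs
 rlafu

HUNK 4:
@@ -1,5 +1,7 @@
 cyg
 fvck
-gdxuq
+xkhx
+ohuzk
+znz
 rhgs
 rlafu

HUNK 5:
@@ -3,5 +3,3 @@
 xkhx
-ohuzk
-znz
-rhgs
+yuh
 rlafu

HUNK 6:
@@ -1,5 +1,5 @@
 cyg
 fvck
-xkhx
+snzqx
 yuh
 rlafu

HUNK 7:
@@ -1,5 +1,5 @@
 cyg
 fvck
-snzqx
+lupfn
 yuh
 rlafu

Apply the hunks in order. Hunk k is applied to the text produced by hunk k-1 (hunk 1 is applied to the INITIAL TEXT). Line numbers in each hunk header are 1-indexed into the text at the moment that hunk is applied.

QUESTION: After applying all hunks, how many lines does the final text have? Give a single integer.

Answer: 5

Derivation:
Hunk 1: at line 1 remove [fshzg,kda,zgvm] add [jlt] -> 5 lines: cyg fvck jlt lhba rlafu
Hunk 2: at line 3 remove [lhba] add [tddec] -> 5 lines: cyg fvck jlt tddec rlafu
Hunk 3: at line 2 remove [jlt,tddec] add [gdxuq,rhgs] -> 5 lines: cyg fvck gdxuq rhgs rlafu
Hunk 4: at line 1 remove [gdxuq] add [xkhx,ohuzk,znz] -> 7 lines: cyg fvck xkhx ohuzk znz rhgs rlafu
Hunk 5: at line 3 remove [ohuzk,znz,rhgs] add [yuh] -> 5 lines: cyg fvck xkhx yuh rlafu
Hunk 6: at line 1 remove [xkhx] add [snzqx] -> 5 lines: cyg fvck snzqx yuh rlafu
Hunk 7: at line 1 remove [snzqx] add [lupfn] -> 5 lines: cyg fvck lupfn yuh rlafu
Final line count: 5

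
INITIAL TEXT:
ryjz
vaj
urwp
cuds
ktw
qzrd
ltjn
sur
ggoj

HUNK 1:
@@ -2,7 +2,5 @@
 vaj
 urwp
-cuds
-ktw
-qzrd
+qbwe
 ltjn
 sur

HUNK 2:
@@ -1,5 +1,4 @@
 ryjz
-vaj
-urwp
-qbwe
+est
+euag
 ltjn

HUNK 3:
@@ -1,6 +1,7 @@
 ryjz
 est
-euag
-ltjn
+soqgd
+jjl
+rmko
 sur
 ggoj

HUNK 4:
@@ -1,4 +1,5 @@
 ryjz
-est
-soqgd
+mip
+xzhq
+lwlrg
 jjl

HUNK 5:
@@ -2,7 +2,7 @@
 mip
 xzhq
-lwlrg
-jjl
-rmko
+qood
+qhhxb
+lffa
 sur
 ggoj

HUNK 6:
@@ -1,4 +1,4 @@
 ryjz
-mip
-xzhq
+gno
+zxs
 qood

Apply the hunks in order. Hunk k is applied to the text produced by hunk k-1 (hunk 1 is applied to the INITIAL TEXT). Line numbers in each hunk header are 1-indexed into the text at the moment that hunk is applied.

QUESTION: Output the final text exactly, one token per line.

Hunk 1: at line 2 remove [cuds,ktw,qzrd] add [qbwe] -> 7 lines: ryjz vaj urwp qbwe ltjn sur ggoj
Hunk 2: at line 1 remove [vaj,urwp,qbwe] add [est,euag] -> 6 lines: ryjz est euag ltjn sur ggoj
Hunk 3: at line 1 remove [euag,ltjn] add [soqgd,jjl,rmko] -> 7 lines: ryjz est soqgd jjl rmko sur ggoj
Hunk 4: at line 1 remove [est,soqgd] add [mip,xzhq,lwlrg] -> 8 lines: ryjz mip xzhq lwlrg jjl rmko sur ggoj
Hunk 5: at line 2 remove [lwlrg,jjl,rmko] add [qood,qhhxb,lffa] -> 8 lines: ryjz mip xzhq qood qhhxb lffa sur ggoj
Hunk 6: at line 1 remove [mip,xzhq] add [gno,zxs] -> 8 lines: ryjz gno zxs qood qhhxb lffa sur ggoj

Answer: ryjz
gno
zxs
qood
qhhxb
lffa
sur
ggoj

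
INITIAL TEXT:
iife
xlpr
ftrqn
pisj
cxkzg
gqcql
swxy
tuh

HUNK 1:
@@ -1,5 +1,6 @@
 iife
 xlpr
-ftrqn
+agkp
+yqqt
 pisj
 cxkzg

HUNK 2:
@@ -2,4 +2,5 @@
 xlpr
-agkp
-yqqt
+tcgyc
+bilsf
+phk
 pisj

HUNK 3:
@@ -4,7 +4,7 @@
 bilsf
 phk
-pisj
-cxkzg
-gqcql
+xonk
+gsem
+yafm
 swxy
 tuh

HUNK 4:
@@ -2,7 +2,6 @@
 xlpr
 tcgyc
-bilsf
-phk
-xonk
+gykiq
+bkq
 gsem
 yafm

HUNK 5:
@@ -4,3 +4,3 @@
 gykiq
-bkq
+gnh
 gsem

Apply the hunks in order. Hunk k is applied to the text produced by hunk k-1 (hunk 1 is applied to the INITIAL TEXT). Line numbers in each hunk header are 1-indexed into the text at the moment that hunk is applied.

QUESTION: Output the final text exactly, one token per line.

Hunk 1: at line 1 remove [ftrqn] add [agkp,yqqt] -> 9 lines: iife xlpr agkp yqqt pisj cxkzg gqcql swxy tuh
Hunk 2: at line 2 remove [agkp,yqqt] add [tcgyc,bilsf,phk] -> 10 lines: iife xlpr tcgyc bilsf phk pisj cxkzg gqcql swxy tuh
Hunk 3: at line 4 remove [pisj,cxkzg,gqcql] add [xonk,gsem,yafm] -> 10 lines: iife xlpr tcgyc bilsf phk xonk gsem yafm swxy tuh
Hunk 4: at line 2 remove [bilsf,phk,xonk] add [gykiq,bkq] -> 9 lines: iife xlpr tcgyc gykiq bkq gsem yafm swxy tuh
Hunk 5: at line 4 remove [bkq] add [gnh] -> 9 lines: iife xlpr tcgyc gykiq gnh gsem yafm swxy tuh

Answer: iife
xlpr
tcgyc
gykiq
gnh
gsem
yafm
swxy
tuh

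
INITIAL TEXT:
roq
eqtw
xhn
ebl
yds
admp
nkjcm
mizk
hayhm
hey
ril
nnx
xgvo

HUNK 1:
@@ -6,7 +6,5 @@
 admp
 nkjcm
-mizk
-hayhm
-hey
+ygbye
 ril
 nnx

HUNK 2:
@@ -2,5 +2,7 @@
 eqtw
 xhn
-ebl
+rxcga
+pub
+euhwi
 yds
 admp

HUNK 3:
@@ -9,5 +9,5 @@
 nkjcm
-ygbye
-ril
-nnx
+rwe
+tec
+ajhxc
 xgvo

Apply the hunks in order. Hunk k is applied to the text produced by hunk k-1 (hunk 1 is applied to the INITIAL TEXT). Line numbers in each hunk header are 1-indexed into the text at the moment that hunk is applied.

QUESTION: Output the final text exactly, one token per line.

Hunk 1: at line 6 remove [mizk,hayhm,hey] add [ygbye] -> 11 lines: roq eqtw xhn ebl yds admp nkjcm ygbye ril nnx xgvo
Hunk 2: at line 2 remove [ebl] add [rxcga,pub,euhwi] -> 13 lines: roq eqtw xhn rxcga pub euhwi yds admp nkjcm ygbye ril nnx xgvo
Hunk 3: at line 9 remove [ygbye,ril,nnx] add [rwe,tec,ajhxc] -> 13 lines: roq eqtw xhn rxcga pub euhwi yds admp nkjcm rwe tec ajhxc xgvo

Answer: roq
eqtw
xhn
rxcga
pub
euhwi
yds
admp
nkjcm
rwe
tec
ajhxc
xgvo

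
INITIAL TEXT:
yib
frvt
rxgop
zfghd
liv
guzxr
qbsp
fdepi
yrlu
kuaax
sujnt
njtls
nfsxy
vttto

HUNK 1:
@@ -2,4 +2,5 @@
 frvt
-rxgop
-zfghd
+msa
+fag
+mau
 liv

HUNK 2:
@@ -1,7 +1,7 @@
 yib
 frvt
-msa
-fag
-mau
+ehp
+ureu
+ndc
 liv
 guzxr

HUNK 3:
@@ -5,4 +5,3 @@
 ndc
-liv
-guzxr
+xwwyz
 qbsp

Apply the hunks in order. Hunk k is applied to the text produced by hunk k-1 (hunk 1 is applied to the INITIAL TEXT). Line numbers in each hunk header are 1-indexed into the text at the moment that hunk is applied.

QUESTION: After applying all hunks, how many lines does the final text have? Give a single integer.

Answer: 14

Derivation:
Hunk 1: at line 2 remove [rxgop,zfghd] add [msa,fag,mau] -> 15 lines: yib frvt msa fag mau liv guzxr qbsp fdepi yrlu kuaax sujnt njtls nfsxy vttto
Hunk 2: at line 1 remove [msa,fag,mau] add [ehp,ureu,ndc] -> 15 lines: yib frvt ehp ureu ndc liv guzxr qbsp fdepi yrlu kuaax sujnt njtls nfsxy vttto
Hunk 3: at line 5 remove [liv,guzxr] add [xwwyz] -> 14 lines: yib frvt ehp ureu ndc xwwyz qbsp fdepi yrlu kuaax sujnt njtls nfsxy vttto
Final line count: 14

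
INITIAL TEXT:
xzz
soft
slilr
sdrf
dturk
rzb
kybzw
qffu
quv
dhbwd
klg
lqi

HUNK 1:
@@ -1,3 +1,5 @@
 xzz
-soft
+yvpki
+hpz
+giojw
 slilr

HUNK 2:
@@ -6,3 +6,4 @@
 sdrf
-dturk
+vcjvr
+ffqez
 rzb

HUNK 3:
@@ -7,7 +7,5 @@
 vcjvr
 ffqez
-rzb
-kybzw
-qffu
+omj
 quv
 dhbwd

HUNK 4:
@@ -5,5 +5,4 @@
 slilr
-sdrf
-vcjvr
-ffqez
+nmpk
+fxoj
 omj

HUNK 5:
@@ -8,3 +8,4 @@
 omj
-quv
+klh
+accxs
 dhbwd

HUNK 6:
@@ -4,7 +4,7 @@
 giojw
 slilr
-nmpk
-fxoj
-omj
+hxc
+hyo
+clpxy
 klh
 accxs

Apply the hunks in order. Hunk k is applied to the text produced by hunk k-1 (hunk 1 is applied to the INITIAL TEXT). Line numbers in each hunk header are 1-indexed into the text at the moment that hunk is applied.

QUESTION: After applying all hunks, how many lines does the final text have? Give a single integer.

Answer: 13

Derivation:
Hunk 1: at line 1 remove [soft] add [yvpki,hpz,giojw] -> 14 lines: xzz yvpki hpz giojw slilr sdrf dturk rzb kybzw qffu quv dhbwd klg lqi
Hunk 2: at line 6 remove [dturk] add [vcjvr,ffqez] -> 15 lines: xzz yvpki hpz giojw slilr sdrf vcjvr ffqez rzb kybzw qffu quv dhbwd klg lqi
Hunk 3: at line 7 remove [rzb,kybzw,qffu] add [omj] -> 13 lines: xzz yvpki hpz giojw slilr sdrf vcjvr ffqez omj quv dhbwd klg lqi
Hunk 4: at line 5 remove [sdrf,vcjvr,ffqez] add [nmpk,fxoj] -> 12 lines: xzz yvpki hpz giojw slilr nmpk fxoj omj quv dhbwd klg lqi
Hunk 5: at line 8 remove [quv] add [klh,accxs] -> 13 lines: xzz yvpki hpz giojw slilr nmpk fxoj omj klh accxs dhbwd klg lqi
Hunk 6: at line 4 remove [nmpk,fxoj,omj] add [hxc,hyo,clpxy] -> 13 lines: xzz yvpki hpz giojw slilr hxc hyo clpxy klh accxs dhbwd klg lqi
Final line count: 13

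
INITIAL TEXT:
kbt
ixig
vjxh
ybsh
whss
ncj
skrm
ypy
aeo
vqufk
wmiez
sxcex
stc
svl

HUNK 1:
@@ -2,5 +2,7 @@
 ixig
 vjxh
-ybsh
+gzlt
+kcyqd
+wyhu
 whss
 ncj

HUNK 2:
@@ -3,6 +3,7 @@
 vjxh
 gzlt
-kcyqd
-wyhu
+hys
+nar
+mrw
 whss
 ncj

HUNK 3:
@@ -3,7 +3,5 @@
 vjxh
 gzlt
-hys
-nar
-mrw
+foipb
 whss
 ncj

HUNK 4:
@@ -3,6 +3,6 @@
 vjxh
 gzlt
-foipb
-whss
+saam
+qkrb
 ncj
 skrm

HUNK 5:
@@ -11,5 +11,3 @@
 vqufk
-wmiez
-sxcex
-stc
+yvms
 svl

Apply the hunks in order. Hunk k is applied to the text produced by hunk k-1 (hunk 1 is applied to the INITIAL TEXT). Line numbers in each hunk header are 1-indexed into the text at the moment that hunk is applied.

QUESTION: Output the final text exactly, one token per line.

Hunk 1: at line 2 remove [ybsh] add [gzlt,kcyqd,wyhu] -> 16 lines: kbt ixig vjxh gzlt kcyqd wyhu whss ncj skrm ypy aeo vqufk wmiez sxcex stc svl
Hunk 2: at line 3 remove [kcyqd,wyhu] add [hys,nar,mrw] -> 17 lines: kbt ixig vjxh gzlt hys nar mrw whss ncj skrm ypy aeo vqufk wmiez sxcex stc svl
Hunk 3: at line 3 remove [hys,nar,mrw] add [foipb] -> 15 lines: kbt ixig vjxh gzlt foipb whss ncj skrm ypy aeo vqufk wmiez sxcex stc svl
Hunk 4: at line 3 remove [foipb,whss] add [saam,qkrb] -> 15 lines: kbt ixig vjxh gzlt saam qkrb ncj skrm ypy aeo vqufk wmiez sxcex stc svl
Hunk 5: at line 11 remove [wmiez,sxcex,stc] add [yvms] -> 13 lines: kbt ixig vjxh gzlt saam qkrb ncj skrm ypy aeo vqufk yvms svl

Answer: kbt
ixig
vjxh
gzlt
saam
qkrb
ncj
skrm
ypy
aeo
vqufk
yvms
svl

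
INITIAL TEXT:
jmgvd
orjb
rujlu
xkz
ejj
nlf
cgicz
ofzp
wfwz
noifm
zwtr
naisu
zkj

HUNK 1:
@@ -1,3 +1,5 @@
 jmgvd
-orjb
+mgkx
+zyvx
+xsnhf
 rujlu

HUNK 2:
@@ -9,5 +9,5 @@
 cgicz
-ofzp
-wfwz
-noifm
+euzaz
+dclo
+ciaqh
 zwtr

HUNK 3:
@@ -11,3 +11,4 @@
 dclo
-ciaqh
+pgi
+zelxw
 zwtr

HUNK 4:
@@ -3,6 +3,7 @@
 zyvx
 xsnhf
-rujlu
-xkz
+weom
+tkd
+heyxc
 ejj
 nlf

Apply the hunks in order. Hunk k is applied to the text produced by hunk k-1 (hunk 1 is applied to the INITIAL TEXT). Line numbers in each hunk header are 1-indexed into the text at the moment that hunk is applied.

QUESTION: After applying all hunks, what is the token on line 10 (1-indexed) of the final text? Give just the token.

Hunk 1: at line 1 remove [orjb] add [mgkx,zyvx,xsnhf] -> 15 lines: jmgvd mgkx zyvx xsnhf rujlu xkz ejj nlf cgicz ofzp wfwz noifm zwtr naisu zkj
Hunk 2: at line 9 remove [ofzp,wfwz,noifm] add [euzaz,dclo,ciaqh] -> 15 lines: jmgvd mgkx zyvx xsnhf rujlu xkz ejj nlf cgicz euzaz dclo ciaqh zwtr naisu zkj
Hunk 3: at line 11 remove [ciaqh] add [pgi,zelxw] -> 16 lines: jmgvd mgkx zyvx xsnhf rujlu xkz ejj nlf cgicz euzaz dclo pgi zelxw zwtr naisu zkj
Hunk 4: at line 3 remove [rujlu,xkz] add [weom,tkd,heyxc] -> 17 lines: jmgvd mgkx zyvx xsnhf weom tkd heyxc ejj nlf cgicz euzaz dclo pgi zelxw zwtr naisu zkj
Final line 10: cgicz

Answer: cgicz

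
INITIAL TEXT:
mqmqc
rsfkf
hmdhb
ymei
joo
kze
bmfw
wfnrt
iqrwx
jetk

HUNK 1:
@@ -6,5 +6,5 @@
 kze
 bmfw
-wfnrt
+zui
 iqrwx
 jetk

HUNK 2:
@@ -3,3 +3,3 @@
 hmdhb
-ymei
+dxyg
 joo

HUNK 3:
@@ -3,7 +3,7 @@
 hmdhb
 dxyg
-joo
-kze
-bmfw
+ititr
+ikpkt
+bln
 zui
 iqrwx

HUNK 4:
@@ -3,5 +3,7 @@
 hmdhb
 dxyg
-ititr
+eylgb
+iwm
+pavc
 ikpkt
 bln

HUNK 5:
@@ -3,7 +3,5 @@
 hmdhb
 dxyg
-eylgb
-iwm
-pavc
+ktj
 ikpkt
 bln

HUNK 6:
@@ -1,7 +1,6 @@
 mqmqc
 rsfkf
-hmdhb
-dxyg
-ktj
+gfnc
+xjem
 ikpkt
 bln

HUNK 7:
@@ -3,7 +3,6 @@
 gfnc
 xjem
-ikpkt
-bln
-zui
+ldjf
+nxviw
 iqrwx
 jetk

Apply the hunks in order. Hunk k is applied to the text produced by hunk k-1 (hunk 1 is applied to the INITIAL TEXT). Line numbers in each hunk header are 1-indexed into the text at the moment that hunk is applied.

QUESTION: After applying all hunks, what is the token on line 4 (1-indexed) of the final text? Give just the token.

Hunk 1: at line 6 remove [wfnrt] add [zui] -> 10 lines: mqmqc rsfkf hmdhb ymei joo kze bmfw zui iqrwx jetk
Hunk 2: at line 3 remove [ymei] add [dxyg] -> 10 lines: mqmqc rsfkf hmdhb dxyg joo kze bmfw zui iqrwx jetk
Hunk 3: at line 3 remove [joo,kze,bmfw] add [ititr,ikpkt,bln] -> 10 lines: mqmqc rsfkf hmdhb dxyg ititr ikpkt bln zui iqrwx jetk
Hunk 4: at line 3 remove [ititr] add [eylgb,iwm,pavc] -> 12 lines: mqmqc rsfkf hmdhb dxyg eylgb iwm pavc ikpkt bln zui iqrwx jetk
Hunk 5: at line 3 remove [eylgb,iwm,pavc] add [ktj] -> 10 lines: mqmqc rsfkf hmdhb dxyg ktj ikpkt bln zui iqrwx jetk
Hunk 6: at line 1 remove [hmdhb,dxyg,ktj] add [gfnc,xjem] -> 9 lines: mqmqc rsfkf gfnc xjem ikpkt bln zui iqrwx jetk
Hunk 7: at line 3 remove [ikpkt,bln,zui] add [ldjf,nxviw] -> 8 lines: mqmqc rsfkf gfnc xjem ldjf nxviw iqrwx jetk
Final line 4: xjem

Answer: xjem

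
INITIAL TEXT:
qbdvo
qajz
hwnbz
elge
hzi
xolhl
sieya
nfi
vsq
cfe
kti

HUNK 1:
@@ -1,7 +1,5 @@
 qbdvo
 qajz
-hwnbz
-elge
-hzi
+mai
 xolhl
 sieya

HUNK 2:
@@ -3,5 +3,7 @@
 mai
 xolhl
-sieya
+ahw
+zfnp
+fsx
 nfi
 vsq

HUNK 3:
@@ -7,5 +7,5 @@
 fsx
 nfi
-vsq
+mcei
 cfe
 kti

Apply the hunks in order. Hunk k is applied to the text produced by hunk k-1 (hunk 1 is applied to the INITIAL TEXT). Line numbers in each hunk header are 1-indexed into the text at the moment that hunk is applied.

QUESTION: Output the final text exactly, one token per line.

Answer: qbdvo
qajz
mai
xolhl
ahw
zfnp
fsx
nfi
mcei
cfe
kti

Derivation:
Hunk 1: at line 1 remove [hwnbz,elge,hzi] add [mai] -> 9 lines: qbdvo qajz mai xolhl sieya nfi vsq cfe kti
Hunk 2: at line 3 remove [sieya] add [ahw,zfnp,fsx] -> 11 lines: qbdvo qajz mai xolhl ahw zfnp fsx nfi vsq cfe kti
Hunk 3: at line 7 remove [vsq] add [mcei] -> 11 lines: qbdvo qajz mai xolhl ahw zfnp fsx nfi mcei cfe kti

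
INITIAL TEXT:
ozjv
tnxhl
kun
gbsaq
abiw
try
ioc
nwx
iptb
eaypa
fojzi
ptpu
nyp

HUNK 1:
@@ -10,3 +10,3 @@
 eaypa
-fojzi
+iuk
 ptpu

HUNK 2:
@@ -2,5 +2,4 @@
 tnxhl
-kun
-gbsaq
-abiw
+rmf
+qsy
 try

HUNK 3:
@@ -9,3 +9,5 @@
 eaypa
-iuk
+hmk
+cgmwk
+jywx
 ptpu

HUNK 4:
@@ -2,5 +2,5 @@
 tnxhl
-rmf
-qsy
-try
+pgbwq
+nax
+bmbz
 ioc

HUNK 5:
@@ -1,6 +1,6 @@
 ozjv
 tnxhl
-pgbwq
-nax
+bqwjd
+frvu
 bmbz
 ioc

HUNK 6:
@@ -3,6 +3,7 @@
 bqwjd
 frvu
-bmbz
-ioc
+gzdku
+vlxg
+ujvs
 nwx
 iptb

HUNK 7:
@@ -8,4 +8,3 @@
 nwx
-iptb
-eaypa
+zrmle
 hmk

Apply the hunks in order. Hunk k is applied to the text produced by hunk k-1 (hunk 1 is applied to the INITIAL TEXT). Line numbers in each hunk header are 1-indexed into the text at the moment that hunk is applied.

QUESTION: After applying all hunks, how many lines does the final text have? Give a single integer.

Answer: 14

Derivation:
Hunk 1: at line 10 remove [fojzi] add [iuk] -> 13 lines: ozjv tnxhl kun gbsaq abiw try ioc nwx iptb eaypa iuk ptpu nyp
Hunk 2: at line 2 remove [kun,gbsaq,abiw] add [rmf,qsy] -> 12 lines: ozjv tnxhl rmf qsy try ioc nwx iptb eaypa iuk ptpu nyp
Hunk 3: at line 9 remove [iuk] add [hmk,cgmwk,jywx] -> 14 lines: ozjv tnxhl rmf qsy try ioc nwx iptb eaypa hmk cgmwk jywx ptpu nyp
Hunk 4: at line 2 remove [rmf,qsy,try] add [pgbwq,nax,bmbz] -> 14 lines: ozjv tnxhl pgbwq nax bmbz ioc nwx iptb eaypa hmk cgmwk jywx ptpu nyp
Hunk 5: at line 1 remove [pgbwq,nax] add [bqwjd,frvu] -> 14 lines: ozjv tnxhl bqwjd frvu bmbz ioc nwx iptb eaypa hmk cgmwk jywx ptpu nyp
Hunk 6: at line 3 remove [bmbz,ioc] add [gzdku,vlxg,ujvs] -> 15 lines: ozjv tnxhl bqwjd frvu gzdku vlxg ujvs nwx iptb eaypa hmk cgmwk jywx ptpu nyp
Hunk 7: at line 8 remove [iptb,eaypa] add [zrmle] -> 14 lines: ozjv tnxhl bqwjd frvu gzdku vlxg ujvs nwx zrmle hmk cgmwk jywx ptpu nyp
Final line count: 14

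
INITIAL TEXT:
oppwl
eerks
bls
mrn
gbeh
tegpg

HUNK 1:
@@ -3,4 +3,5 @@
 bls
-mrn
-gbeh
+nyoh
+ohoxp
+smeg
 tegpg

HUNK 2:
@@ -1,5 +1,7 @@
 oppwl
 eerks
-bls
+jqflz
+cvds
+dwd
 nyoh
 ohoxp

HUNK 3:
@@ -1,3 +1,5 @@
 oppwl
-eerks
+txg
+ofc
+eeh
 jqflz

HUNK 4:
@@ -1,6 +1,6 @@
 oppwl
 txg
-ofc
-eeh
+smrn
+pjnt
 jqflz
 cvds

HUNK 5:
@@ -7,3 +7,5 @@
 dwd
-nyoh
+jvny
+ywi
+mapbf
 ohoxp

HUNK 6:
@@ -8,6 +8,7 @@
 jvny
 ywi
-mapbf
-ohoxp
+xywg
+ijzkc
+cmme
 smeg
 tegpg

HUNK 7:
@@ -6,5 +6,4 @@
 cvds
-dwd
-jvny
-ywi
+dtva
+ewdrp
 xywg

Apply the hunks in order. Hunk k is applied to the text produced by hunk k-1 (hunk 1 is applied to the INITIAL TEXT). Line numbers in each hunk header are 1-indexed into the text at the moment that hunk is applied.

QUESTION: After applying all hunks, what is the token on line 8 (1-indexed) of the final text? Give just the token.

Hunk 1: at line 3 remove [mrn,gbeh] add [nyoh,ohoxp,smeg] -> 7 lines: oppwl eerks bls nyoh ohoxp smeg tegpg
Hunk 2: at line 1 remove [bls] add [jqflz,cvds,dwd] -> 9 lines: oppwl eerks jqflz cvds dwd nyoh ohoxp smeg tegpg
Hunk 3: at line 1 remove [eerks] add [txg,ofc,eeh] -> 11 lines: oppwl txg ofc eeh jqflz cvds dwd nyoh ohoxp smeg tegpg
Hunk 4: at line 1 remove [ofc,eeh] add [smrn,pjnt] -> 11 lines: oppwl txg smrn pjnt jqflz cvds dwd nyoh ohoxp smeg tegpg
Hunk 5: at line 7 remove [nyoh] add [jvny,ywi,mapbf] -> 13 lines: oppwl txg smrn pjnt jqflz cvds dwd jvny ywi mapbf ohoxp smeg tegpg
Hunk 6: at line 8 remove [mapbf,ohoxp] add [xywg,ijzkc,cmme] -> 14 lines: oppwl txg smrn pjnt jqflz cvds dwd jvny ywi xywg ijzkc cmme smeg tegpg
Hunk 7: at line 6 remove [dwd,jvny,ywi] add [dtva,ewdrp] -> 13 lines: oppwl txg smrn pjnt jqflz cvds dtva ewdrp xywg ijzkc cmme smeg tegpg
Final line 8: ewdrp

Answer: ewdrp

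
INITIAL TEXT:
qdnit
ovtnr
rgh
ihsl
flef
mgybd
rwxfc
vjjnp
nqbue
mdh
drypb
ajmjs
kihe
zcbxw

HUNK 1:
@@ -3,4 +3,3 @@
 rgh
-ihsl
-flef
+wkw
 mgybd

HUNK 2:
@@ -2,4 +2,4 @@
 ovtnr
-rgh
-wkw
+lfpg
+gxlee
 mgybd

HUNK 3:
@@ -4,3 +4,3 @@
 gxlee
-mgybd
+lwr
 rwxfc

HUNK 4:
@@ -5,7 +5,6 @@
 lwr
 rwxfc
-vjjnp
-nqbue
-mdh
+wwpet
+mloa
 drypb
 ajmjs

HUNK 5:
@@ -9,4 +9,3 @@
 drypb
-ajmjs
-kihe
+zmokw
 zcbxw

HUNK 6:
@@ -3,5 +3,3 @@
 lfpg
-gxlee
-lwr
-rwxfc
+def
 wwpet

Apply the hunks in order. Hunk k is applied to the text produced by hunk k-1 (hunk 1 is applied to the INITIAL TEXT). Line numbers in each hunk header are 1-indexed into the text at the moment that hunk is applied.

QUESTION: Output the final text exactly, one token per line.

Answer: qdnit
ovtnr
lfpg
def
wwpet
mloa
drypb
zmokw
zcbxw

Derivation:
Hunk 1: at line 3 remove [ihsl,flef] add [wkw] -> 13 lines: qdnit ovtnr rgh wkw mgybd rwxfc vjjnp nqbue mdh drypb ajmjs kihe zcbxw
Hunk 2: at line 2 remove [rgh,wkw] add [lfpg,gxlee] -> 13 lines: qdnit ovtnr lfpg gxlee mgybd rwxfc vjjnp nqbue mdh drypb ajmjs kihe zcbxw
Hunk 3: at line 4 remove [mgybd] add [lwr] -> 13 lines: qdnit ovtnr lfpg gxlee lwr rwxfc vjjnp nqbue mdh drypb ajmjs kihe zcbxw
Hunk 4: at line 5 remove [vjjnp,nqbue,mdh] add [wwpet,mloa] -> 12 lines: qdnit ovtnr lfpg gxlee lwr rwxfc wwpet mloa drypb ajmjs kihe zcbxw
Hunk 5: at line 9 remove [ajmjs,kihe] add [zmokw] -> 11 lines: qdnit ovtnr lfpg gxlee lwr rwxfc wwpet mloa drypb zmokw zcbxw
Hunk 6: at line 3 remove [gxlee,lwr,rwxfc] add [def] -> 9 lines: qdnit ovtnr lfpg def wwpet mloa drypb zmokw zcbxw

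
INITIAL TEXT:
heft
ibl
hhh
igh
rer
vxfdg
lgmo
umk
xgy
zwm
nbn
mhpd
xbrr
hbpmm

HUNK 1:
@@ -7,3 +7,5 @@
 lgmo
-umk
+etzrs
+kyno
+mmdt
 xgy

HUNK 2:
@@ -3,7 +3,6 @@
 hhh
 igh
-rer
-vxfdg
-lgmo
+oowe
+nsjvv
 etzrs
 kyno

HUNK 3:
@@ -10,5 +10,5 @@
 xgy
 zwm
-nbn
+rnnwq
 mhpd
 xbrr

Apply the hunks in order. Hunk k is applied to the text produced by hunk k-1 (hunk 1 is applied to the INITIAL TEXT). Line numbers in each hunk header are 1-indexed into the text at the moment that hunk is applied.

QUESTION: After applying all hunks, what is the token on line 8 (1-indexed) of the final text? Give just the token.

Hunk 1: at line 7 remove [umk] add [etzrs,kyno,mmdt] -> 16 lines: heft ibl hhh igh rer vxfdg lgmo etzrs kyno mmdt xgy zwm nbn mhpd xbrr hbpmm
Hunk 2: at line 3 remove [rer,vxfdg,lgmo] add [oowe,nsjvv] -> 15 lines: heft ibl hhh igh oowe nsjvv etzrs kyno mmdt xgy zwm nbn mhpd xbrr hbpmm
Hunk 3: at line 10 remove [nbn] add [rnnwq] -> 15 lines: heft ibl hhh igh oowe nsjvv etzrs kyno mmdt xgy zwm rnnwq mhpd xbrr hbpmm
Final line 8: kyno

Answer: kyno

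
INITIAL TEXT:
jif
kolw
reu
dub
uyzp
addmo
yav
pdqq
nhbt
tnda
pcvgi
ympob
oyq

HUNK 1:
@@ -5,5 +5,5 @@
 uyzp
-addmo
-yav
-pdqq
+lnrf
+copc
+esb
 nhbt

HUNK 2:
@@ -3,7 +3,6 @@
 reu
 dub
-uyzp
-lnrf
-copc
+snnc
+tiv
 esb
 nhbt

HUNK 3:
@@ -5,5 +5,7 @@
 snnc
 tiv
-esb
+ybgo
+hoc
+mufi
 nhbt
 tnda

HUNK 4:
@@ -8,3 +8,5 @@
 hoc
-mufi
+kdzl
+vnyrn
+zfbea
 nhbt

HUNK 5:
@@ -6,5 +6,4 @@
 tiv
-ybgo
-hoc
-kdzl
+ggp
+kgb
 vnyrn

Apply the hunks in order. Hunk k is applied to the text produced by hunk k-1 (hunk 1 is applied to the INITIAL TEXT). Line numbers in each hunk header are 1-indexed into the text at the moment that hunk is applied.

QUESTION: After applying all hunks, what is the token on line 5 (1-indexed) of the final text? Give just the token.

Hunk 1: at line 5 remove [addmo,yav,pdqq] add [lnrf,copc,esb] -> 13 lines: jif kolw reu dub uyzp lnrf copc esb nhbt tnda pcvgi ympob oyq
Hunk 2: at line 3 remove [uyzp,lnrf,copc] add [snnc,tiv] -> 12 lines: jif kolw reu dub snnc tiv esb nhbt tnda pcvgi ympob oyq
Hunk 3: at line 5 remove [esb] add [ybgo,hoc,mufi] -> 14 lines: jif kolw reu dub snnc tiv ybgo hoc mufi nhbt tnda pcvgi ympob oyq
Hunk 4: at line 8 remove [mufi] add [kdzl,vnyrn,zfbea] -> 16 lines: jif kolw reu dub snnc tiv ybgo hoc kdzl vnyrn zfbea nhbt tnda pcvgi ympob oyq
Hunk 5: at line 6 remove [ybgo,hoc,kdzl] add [ggp,kgb] -> 15 lines: jif kolw reu dub snnc tiv ggp kgb vnyrn zfbea nhbt tnda pcvgi ympob oyq
Final line 5: snnc

Answer: snnc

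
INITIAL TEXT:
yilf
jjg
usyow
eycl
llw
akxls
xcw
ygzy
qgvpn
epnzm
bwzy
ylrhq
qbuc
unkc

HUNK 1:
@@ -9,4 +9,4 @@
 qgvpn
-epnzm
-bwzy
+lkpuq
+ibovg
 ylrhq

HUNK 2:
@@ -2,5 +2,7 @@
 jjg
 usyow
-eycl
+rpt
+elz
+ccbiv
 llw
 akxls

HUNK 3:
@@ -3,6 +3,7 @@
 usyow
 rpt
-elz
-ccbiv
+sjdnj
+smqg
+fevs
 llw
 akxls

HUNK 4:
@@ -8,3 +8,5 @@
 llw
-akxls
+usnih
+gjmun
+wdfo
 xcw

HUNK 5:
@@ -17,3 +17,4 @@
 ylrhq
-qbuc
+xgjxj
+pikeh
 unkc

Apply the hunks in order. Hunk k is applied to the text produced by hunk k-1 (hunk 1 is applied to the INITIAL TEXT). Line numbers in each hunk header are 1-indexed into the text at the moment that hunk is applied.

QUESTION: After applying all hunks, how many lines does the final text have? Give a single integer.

Answer: 20

Derivation:
Hunk 1: at line 9 remove [epnzm,bwzy] add [lkpuq,ibovg] -> 14 lines: yilf jjg usyow eycl llw akxls xcw ygzy qgvpn lkpuq ibovg ylrhq qbuc unkc
Hunk 2: at line 2 remove [eycl] add [rpt,elz,ccbiv] -> 16 lines: yilf jjg usyow rpt elz ccbiv llw akxls xcw ygzy qgvpn lkpuq ibovg ylrhq qbuc unkc
Hunk 3: at line 3 remove [elz,ccbiv] add [sjdnj,smqg,fevs] -> 17 lines: yilf jjg usyow rpt sjdnj smqg fevs llw akxls xcw ygzy qgvpn lkpuq ibovg ylrhq qbuc unkc
Hunk 4: at line 8 remove [akxls] add [usnih,gjmun,wdfo] -> 19 lines: yilf jjg usyow rpt sjdnj smqg fevs llw usnih gjmun wdfo xcw ygzy qgvpn lkpuq ibovg ylrhq qbuc unkc
Hunk 5: at line 17 remove [qbuc] add [xgjxj,pikeh] -> 20 lines: yilf jjg usyow rpt sjdnj smqg fevs llw usnih gjmun wdfo xcw ygzy qgvpn lkpuq ibovg ylrhq xgjxj pikeh unkc
Final line count: 20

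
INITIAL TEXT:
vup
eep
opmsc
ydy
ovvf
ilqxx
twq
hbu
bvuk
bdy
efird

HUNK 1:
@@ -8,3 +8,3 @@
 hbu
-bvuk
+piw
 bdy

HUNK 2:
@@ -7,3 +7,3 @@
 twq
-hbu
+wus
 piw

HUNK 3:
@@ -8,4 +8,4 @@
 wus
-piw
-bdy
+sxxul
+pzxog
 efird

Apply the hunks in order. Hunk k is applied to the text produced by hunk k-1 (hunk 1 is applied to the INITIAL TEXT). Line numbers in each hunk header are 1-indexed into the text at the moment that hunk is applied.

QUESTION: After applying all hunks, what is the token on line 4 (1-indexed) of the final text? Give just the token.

Answer: ydy

Derivation:
Hunk 1: at line 8 remove [bvuk] add [piw] -> 11 lines: vup eep opmsc ydy ovvf ilqxx twq hbu piw bdy efird
Hunk 2: at line 7 remove [hbu] add [wus] -> 11 lines: vup eep opmsc ydy ovvf ilqxx twq wus piw bdy efird
Hunk 3: at line 8 remove [piw,bdy] add [sxxul,pzxog] -> 11 lines: vup eep opmsc ydy ovvf ilqxx twq wus sxxul pzxog efird
Final line 4: ydy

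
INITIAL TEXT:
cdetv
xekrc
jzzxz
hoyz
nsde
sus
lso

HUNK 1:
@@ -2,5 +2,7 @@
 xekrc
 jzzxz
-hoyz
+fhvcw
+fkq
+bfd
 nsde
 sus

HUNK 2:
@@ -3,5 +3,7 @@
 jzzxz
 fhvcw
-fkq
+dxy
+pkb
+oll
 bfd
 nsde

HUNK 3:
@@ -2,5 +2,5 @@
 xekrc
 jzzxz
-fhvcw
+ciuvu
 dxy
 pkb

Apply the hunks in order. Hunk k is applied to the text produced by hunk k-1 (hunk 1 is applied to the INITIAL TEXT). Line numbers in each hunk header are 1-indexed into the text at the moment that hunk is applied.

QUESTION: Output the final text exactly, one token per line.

Answer: cdetv
xekrc
jzzxz
ciuvu
dxy
pkb
oll
bfd
nsde
sus
lso

Derivation:
Hunk 1: at line 2 remove [hoyz] add [fhvcw,fkq,bfd] -> 9 lines: cdetv xekrc jzzxz fhvcw fkq bfd nsde sus lso
Hunk 2: at line 3 remove [fkq] add [dxy,pkb,oll] -> 11 lines: cdetv xekrc jzzxz fhvcw dxy pkb oll bfd nsde sus lso
Hunk 3: at line 2 remove [fhvcw] add [ciuvu] -> 11 lines: cdetv xekrc jzzxz ciuvu dxy pkb oll bfd nsde sus lso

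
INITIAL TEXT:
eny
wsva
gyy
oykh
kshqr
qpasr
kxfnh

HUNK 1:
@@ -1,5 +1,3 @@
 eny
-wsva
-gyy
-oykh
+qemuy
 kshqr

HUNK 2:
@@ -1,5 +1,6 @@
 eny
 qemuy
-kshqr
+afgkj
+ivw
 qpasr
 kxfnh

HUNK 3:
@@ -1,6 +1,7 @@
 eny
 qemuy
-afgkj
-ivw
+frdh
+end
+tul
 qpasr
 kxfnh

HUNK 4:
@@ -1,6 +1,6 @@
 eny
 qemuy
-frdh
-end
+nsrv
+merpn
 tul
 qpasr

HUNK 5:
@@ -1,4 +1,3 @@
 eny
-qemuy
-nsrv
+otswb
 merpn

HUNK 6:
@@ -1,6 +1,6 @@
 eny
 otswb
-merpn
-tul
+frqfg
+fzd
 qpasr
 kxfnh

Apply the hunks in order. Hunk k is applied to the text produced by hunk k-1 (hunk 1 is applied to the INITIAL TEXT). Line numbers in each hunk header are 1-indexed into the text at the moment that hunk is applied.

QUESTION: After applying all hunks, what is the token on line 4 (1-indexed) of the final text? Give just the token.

Answer: fzd

Derivation:
Hunk 1: at line 1 remove [wsva,gyy,oykh] add [qemuy] -> 5 lines: eny qemuy kshqr qpasr kxfnh
Hunk 2: at line 1 remove [kshqr] add [afgkj,ivw] -> 6 lines: eny qemuy afgkj ivw qpasr kxfnh
Hunk 3: at line 1 remove [afgkj,ivw] add [frdh,end,tul] -> 7 lines: eny qemuy frdh end tul qpasr kxfnh
Hunk 4: at line 1 remove [frdh,end] add [nsrv,merpn] -> 7 lines: eny qemuy nsrv merpn tul qpasr kxfnh
Hunk 5: at line 1 remove [qemuy,nsrv] add [otswb] -> 6 lines: eny otswb merpn tul qpasr kxfnh
Hunk 6: at line 1 remove [merpn,tul] add [frqfg,fzd] -> 6 lines: eny otswb frqfg fzd qpasr kxfnh
Final line 4: fzd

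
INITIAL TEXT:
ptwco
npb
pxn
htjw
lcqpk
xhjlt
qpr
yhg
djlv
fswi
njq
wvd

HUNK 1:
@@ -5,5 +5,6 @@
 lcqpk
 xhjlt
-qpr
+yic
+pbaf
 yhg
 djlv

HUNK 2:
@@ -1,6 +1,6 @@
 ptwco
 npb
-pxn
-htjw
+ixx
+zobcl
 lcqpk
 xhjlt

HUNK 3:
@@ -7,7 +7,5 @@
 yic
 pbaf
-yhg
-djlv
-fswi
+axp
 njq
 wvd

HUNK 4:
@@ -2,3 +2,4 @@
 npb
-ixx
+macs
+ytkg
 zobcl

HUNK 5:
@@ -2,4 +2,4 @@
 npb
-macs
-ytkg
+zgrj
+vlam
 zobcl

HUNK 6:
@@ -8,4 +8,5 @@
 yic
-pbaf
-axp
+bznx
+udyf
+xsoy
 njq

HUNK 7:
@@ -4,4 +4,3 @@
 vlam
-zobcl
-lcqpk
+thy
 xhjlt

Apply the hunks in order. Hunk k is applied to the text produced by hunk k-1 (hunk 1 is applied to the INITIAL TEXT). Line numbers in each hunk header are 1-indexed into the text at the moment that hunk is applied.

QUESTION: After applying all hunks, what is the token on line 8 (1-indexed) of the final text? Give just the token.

Answer: bznx

Derivation:
Hunk 1: at line 5 remove [qpr] add [yic,pbaf] -> 13 lines: ptwco npb pxn htjw lcqpk xhjlt yic pbaf yhg djlv fswi njq wvd
Hunk 2: at line 1 remove [pxn,htjw] add [ixx,zobcl] -> 13 lines: ptwco npb ixx zobcl lcqpk xhjlt yic pbaf yhg djlv fswi njq wvd
Hunk 3: at line 7 remove [yhg,djlv,fswi] add [axp] -> 11 lines: ptwco npb ixx zobcl lcqpk xhjlt yic pbaf axp njq wvd
Hunk 4: at line 2 remove [ixx] add [macs,ytkg] -> 12 lines: ptwco npb macs ytkg zobcl lcqpk xhjlt yic pbaf axp njq wvd
Hunk 5: at line 2 remove [macs,ytkg] add [zgrj,vlam] -> 12 lines: ptwco npb zgrj vlam zobcl lcqpk xhjlt yic pbaf axp njq wvd
Hunk 6: at line 8 remove [pbaf,axp] add [bznx,udyf,xsoy] -> 13 lines: ptwco npb zgrj vlam zobcl lcqpk xhjlt yic bznx udyf xsoy njq wvd
Hunk 7: at line 4 remove [zobcl,lcqpk] add [thy] -> 12 lines: ptwco npb zgrj vlam thy xhjlt yic bznx udyf xsoy njq wvd
Final line 8: bznx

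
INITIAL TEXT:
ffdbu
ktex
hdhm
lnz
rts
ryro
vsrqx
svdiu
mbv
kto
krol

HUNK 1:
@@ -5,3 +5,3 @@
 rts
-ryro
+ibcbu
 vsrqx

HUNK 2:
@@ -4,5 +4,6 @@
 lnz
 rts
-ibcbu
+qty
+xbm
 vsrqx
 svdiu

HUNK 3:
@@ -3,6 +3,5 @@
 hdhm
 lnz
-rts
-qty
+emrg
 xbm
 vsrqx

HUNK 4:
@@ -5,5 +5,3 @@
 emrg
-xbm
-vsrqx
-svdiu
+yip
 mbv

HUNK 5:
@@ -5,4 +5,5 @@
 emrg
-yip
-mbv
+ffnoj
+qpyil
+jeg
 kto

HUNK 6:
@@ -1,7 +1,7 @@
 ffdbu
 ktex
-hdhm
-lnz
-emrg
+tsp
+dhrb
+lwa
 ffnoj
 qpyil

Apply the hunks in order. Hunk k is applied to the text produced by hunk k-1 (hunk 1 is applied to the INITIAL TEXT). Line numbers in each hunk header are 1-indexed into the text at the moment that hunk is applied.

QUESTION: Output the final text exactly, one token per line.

Answer: ffdbu
ktex
tsp
dhrb
lwa
ffnoj
qpyil
jeg
kto
krol

Derivation:
Hunk 1: at line 5 remove [ryro] add [ibcbu] -> 11 lines: ffdbu ktex hdhm lnz rts ibcbu vsrqx svdiu mbv kto krol
Hunk 2: at line 4 remove [ibcbu] add [qty,xbm] -> 12 lines: ffdbu ktex hdhm lnz rts qty xbm vsrqx svdiu mbv kto krol
Hunk 3: at line 3 remove [rts,qty] add [emrg] -> 11 lines: ffdbu ktex hdhm lnz emrg xbm vsrqx svdiu mbv kto krol
Hunk 4: at line 5 remove [xbm,vsrqx,svdiu] add [yip] -> 9 lines: ffdbu ktex hdhm lnz emrg yip mbv kto krol
Hunk 5: at line 5 remove [yip,mbv] add [ffnoj,qpyil,jeg] -> 10 lines: ffdbu ktex hdhm lnz emrg ffnoj qpyil jeg kto krol
Hunk 6: at line 1 remove [hdhm,lnz,emrg] add [tsp,dhrb,lwa] -> 10 lines: ffdbu ktex tsp dhrb lwa ffnoj qpyil jeg kto krol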